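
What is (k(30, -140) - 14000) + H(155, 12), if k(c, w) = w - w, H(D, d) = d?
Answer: -13988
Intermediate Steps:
k(c, w) = 0
(k(30, -140) - 14000) + H(155, 12) = (0 - 14000) + 12 = -14000 + 12 = -13988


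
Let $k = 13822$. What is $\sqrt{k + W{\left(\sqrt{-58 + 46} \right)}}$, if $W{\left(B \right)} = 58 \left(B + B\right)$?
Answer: $\sqrt{13822 + 232 i \sqrt{3}} \approx 117.58 + 1.709 i$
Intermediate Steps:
$W{\left(B \right)} = 116 B$ ($W{\left(B \right)} = 58 \cdot 2 B = 116 B$)
$\sqrt{k + W{\left(\sqrt{-58 + 46} \right)}} = \sqrt{13822 + 116 \sqrt{-58 + 46}} = \sqrt{13822 + 116 \sqrt{-12}} = \sqrt{13822 + 116 \cdot 2 i \sqrt{3}} = \sqrt{13822 + 232 i \sqrt{3}}$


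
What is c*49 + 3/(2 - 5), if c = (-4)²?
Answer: 783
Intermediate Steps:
c = 16
c*49 + 3/(2 - 5) = 16*49 + 3/(2 - 5) = 784 + 3/(-3) = 784 + 3*(-⅓) = 784 - 1 = 783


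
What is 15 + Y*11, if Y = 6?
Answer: 81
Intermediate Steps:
15 + Y*11 = 15 + 6*11 = 15 + 66 = 81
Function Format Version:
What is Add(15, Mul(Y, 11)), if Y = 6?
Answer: 81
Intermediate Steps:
Add(15, Mul(Y, 11)) = Add(15, Mul(6, 11)) = Add(15, 66) = 81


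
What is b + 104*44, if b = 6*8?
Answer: 4624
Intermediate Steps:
b = 48
b + 104*44 = 48 + 104*44 = 48 + 4576 = 4624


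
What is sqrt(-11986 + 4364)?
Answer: I*sqrt(7622) ≈ 87.304*I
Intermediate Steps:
sqrt(-11986 + 4364) = sqrt(-7622) = I*sqrt(7622)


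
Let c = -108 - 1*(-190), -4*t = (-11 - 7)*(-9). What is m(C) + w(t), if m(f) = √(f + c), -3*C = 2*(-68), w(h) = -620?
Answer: -620 + √1146/3 ≈ -608.72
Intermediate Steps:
t = -81/2 (t = -(-11 - 7)*(-9)/4 = -(-9)*(-9)/2 = -¼*162 = -81/2 ≈ -40.500)
c = 82 (c = -108 + 190 = 82)
C = 136/3 (C = -2*(-68)/3 = -⅓*(-136) = 136/3 ≈ 45.333)
m(f) = √(82 + f) (m(f) = √(f + 82) = √(82 + f))
m(C) + w(t) = √(82 + 136/3) - 620 = √(382/3) - 620 = √1146/3 - 620 = -620 + √1146/3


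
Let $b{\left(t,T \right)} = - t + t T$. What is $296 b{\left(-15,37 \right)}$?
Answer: $-159840$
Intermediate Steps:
$b{\left(t,T \right)} = - t + T t$
$296 b{\left(-15,37 \right)} = 296 \left(- 15 \left(-1 + 37\right)\right) = 296 \left(\left(-15\right) 36\right) = 296 \left(-540\right) = -159840$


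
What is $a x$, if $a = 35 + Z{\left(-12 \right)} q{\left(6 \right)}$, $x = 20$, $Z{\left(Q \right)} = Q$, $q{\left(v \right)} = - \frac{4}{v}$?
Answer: $860$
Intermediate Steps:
$a = 43$ ($a = 35 - 12 \left(- \frac{4}{6}\right) = 35 - 12 \left(\left(-4\right) \frac{1}{6}\right) = 35 - -8 = 35 + 8 = 43$)
$a x = 43 \cdot 20 = 860$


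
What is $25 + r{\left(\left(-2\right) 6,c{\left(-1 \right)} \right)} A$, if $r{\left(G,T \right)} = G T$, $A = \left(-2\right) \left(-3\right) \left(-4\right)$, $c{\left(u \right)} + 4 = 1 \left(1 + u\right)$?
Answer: $-1127$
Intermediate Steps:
$c{\left(u \right)} = -3 + u$ ($c{\left(u \right)} = -4 + 1 \left(1 + u\right) = -4 + \left(1 + u\right) = -3 + u$)
$A = -24$ ($A = 6 \left(-4\right) = -24$)
$25 + r{\left(\left(-2\right) 6,c{\left(-1 \right)} \right)} A = 25 + \left(-2\right) 6 \left(-3 - 1\right) \left(-24\right) = 25 + \left(-12\right) \left(-4\right) \left(-24\right) = 25 + 48 \left(-24\right) = 25 - 1152 = -1127$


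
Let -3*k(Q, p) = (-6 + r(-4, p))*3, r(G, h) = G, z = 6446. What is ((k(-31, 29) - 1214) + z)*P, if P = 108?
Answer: 566136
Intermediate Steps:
k(Q, p) = 10 (k(Q, p) = -(-6 - 4)*3/3 = -(-10)*3/3 = -1/3*(-30) = 10)
((k(-31, 29) - 1214) + z)*P = ((10 - 1214) + 6446)*108 = (-1204 + 6446)*108 = 5242*108 = 566136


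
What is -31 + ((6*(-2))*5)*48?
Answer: -2911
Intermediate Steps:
-31 + ((6*(-2))*5)*48 = -31 - 12*5*48 = -31 - 60*48 = -31 - 2880 = -2911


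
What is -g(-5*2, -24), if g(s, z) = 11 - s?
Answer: -21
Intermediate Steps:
-g(-5*2, -24) = -(11 - (-5)*2) = -(11 - 1*(-10)) = -(11 + 10) = -1*21 = -21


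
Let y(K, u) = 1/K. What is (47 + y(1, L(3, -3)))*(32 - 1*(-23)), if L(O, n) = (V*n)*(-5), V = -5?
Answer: 2640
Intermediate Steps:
L(O, n) = 25*n (L(O, n) = -5*n*(-5) = 25*n)
(47 + y(1, L(3, -3)))*(32 - 1*(-23)) = (47 + 1/1)*(32 - 1*(-23)) = (47 + 1)*(32 + 23) = 48*55 = 2640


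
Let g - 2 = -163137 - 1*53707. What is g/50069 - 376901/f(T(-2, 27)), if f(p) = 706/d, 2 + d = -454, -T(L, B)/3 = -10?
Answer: 4302524261306/17674357 ≈ 2.4343e+5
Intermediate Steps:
T(L, B) = 30 (T(L, B) = -3*(-10) = 30)
d = -456 (d = -2 - 454 = -456)
g = -216842 (g = 2 + (-163137 - 1*53707) = 2 + (-163137 - 53707) = 2 - 216844 = -216842)
f(p) = -353/228 (f(p) = 706/(-456) = 706*(-1/456) = -353/228)
g/50069 - 376901/f(T(-2, 27)) = -216842/50069 - 376901/(-353/228) = -216842*1/50069 - 376901*(-228/353) = -216842/50069 + 85933428/353 = 4302524261306/17674357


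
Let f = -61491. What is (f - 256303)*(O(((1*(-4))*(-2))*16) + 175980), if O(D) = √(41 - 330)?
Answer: -55925388120 - 5402498*I ≈ -5.5925e+10 - 5.4025e+6*I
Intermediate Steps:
O(D) = 17*I (O(D) = √(-289) = 17*I)
(f - 256303)*(O(((1*(-4))*(-2))*16) + 175980) = (-61491 - 256303)*(17*I + 175980) = -317794*(175980 + 17*I) = -55925388120 - 5402498*I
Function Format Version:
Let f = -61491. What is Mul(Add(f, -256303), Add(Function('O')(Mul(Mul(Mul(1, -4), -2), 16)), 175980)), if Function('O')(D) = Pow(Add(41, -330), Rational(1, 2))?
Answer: Add(-55925388120, Mul(-5402498, I)) ≈ Add(-5.5925e+10, Mul(-5.4025e+6, I))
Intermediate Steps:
Function('O')(D) = Mul(17, I) (Function('O')(D) = Pow(-289, Rational(1, 2)) = Mul(17, I))
Mul(Add(f, -256303), Add(Function('O')(Mul(Mul(Mul(1, -4), -2), 16)), 175980)) = Mul(Add(-61491, -256303), Add(Mul(17, I), 175980)) = Mul(-317794, Add(175980, Mul(17, I))) = Add(-55925388120, Mul(-5402498, I))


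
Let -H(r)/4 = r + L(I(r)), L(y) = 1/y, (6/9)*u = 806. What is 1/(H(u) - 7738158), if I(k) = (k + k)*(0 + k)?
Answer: -1461681/11317787212916 ≈ -1.2915e-7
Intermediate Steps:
I(k) = 2*k² (I(k) = (2*k)*k = 2*k²)
u = 1209 (u = (3/2)*806 = 1209)
L(y) = 1/y
H(r) = -4*r - 2/r² (H(r) = -4*(r + 1/(2*r²)) = -4*r - 2/r²)
1/(H(u) - 7738158) = 1/((-4*1209 - 2/1209²) - 7738158) = 1/((-4836 - 2*1/1461681) - 7738158) = 1/((-4836 - 2/1461681) - 7738158) = 1/(-7068689318/1461681 - 7738158) = 1/(-11317787212916/1461681) = -1461681/11317787212916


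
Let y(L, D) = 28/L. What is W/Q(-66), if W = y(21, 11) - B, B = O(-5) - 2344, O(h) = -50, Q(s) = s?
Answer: -3593/99 ≈ -36.293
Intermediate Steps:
B = -2394 (B = -50 - 2344 = -2394)
W = 7186/3 (W = 28/21 - 1*(-2394) = 28*(1/21) + 2394 = 4/3 + 2394 = 7186/3 ≈ 2395.3)
W/Q(-66) = (7186/3)/(-66) = (7186/3)*(-1/66) = -3593/99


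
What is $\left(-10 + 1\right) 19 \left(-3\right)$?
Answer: $513$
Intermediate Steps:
$\left(-10 + 1\right) 19 \left(-3\right) = \left(-9\right) 19 \left(-3\right) = \left(-171\right) \left(-3\right) = 513$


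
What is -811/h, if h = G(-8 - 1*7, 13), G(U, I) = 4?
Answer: -811/4 ≈ -202.75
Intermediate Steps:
h = 4
-811/h = -811/4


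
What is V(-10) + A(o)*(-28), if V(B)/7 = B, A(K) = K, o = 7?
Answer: -266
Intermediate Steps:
V(B) = 7*B
V(-10) + A(o)*(-28) = 7*(-10) + 7*(-28) = -70 - 196 = -266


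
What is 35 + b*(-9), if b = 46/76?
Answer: 1123/38 ≈ 29.553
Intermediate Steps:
b = 23/38 (b = 46*(1/76) = 23/38 ≈ 0.60526)
35 + b*(-9) = 35 + (23/38)*(-9) = 35 - 207/38 = 1123/38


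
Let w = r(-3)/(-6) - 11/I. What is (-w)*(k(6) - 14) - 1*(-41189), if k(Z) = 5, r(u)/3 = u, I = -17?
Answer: 1401083/34 ≈ 41208.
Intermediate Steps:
r(u) = 3*u
w = 73/34 (w = (3*(-3))/(-6) - 11/(-17) = -9*(-⅙) - 11*(-1/17) = 3/2 + 11/17 = 73/34 ≈ 2.1471)
(-w)*(k(6) - 14) - 1*(-41189) = (-1*73/34)*(5 - 14) - 1*(-41189) = -73/34*(-9) + 41189 = 657/34 + 41189 = 1401083/34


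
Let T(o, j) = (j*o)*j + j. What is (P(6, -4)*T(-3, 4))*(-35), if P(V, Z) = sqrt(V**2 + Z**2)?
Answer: 3080*sqrt(13) ≈ 11105.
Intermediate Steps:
T(o, j) = j + o*j**2 (T(o, j) = o*j**2 + j = j + o*j**2)
(P(6, -4)*T(-3, 4))*(-35) = (sqrt(6**2 + (-4)**2)*(4*(1 + 4*(-3))))*(-35) = (sqrt(36 + 16)*(4*(1 - 12)))*(-35) = (sqrt(52)*(4*(-11)))*(-35) = ((2*sqrt(13))*(-44))*(-35) = -88*sqrt(13)*(-35) = 3080*sqrt(13)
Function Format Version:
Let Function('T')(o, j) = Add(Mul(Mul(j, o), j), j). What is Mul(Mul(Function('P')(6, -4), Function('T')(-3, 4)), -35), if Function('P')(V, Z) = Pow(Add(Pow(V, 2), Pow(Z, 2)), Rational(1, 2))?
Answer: Mul(3080, Pow(13, Rational(1, 2))) ≈ 11105.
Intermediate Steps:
Function('T')(o, j) = Add(j, Mul(o, Pow(j, 2))) (Function('T')(o, j) = Add(Mul(o, Pow(j, 2)), j) = Add(j, Mul(o, Pow(j, 2))))
Mul(Mul(Function('P')(6, -4), Function('T')(-3, 4)), -35) = Mul(Mul(Pow(Add(Pow(6, 2), Pow(-4, 2)), Rational(1, 2)), Mul(4, Add(1, Mul(4, -3)))), -35) = Mul(Mul(Pow(Add(36, 16), Rational(1, 2)), Mul(4, Add(1, -12))), -35) = Mul(Mul(Pow(52, Rational(1, 2)), Mul(4, -11)), -35) = Mul(Mul(Mul(2, Pow(13, Rational(1, 2))), -44), -35) = Mul(Mul(-88, Pow(13, Rational(1, 2))), -35) = Mul(3080, Pow(13, Rational(1, 2)))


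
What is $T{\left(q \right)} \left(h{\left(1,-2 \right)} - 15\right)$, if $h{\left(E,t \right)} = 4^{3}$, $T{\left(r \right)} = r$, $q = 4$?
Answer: $196$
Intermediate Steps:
$h{\left(E,t \right)} = 64$
$T{\left(q \right)} \left(h{\left(1,-2 \right)} - 15\right) = 4 \left(64 - 15\right) = 4 \cdot 49 = 196$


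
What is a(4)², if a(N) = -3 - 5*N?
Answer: 529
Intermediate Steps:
a(4)² = (-3 - 5*4)² = (-3 - 20)² = (-23)² = 529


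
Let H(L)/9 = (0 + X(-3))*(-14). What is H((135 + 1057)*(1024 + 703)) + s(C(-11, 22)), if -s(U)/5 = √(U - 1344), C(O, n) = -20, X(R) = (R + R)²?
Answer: -4536 - 10*I*√341 ≈ -4536.0 - 184.66*I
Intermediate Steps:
X(R) = 4*R² (X(R) = (2*R)² = 4*R²)
H(L) = -4536 (H(L) = 9*((0 + 4*(-3)²)*(-14)) = 9*((0 + 4*9)*(-14)) = 9*((0 + 36)*(-14)) = 9*(36*(-14)) = 9*(-504) = -4536)
s(U) = -5*√(-1344 + U) (s(U) = -5*√(U - 1344) = -5*√(-1344 + U))
H((135 + 1057)*(1024 + 703)) + s(C(-11, 22)) = -4536 - 5*√(-1344 - 20) = -4536 - 10*I*√341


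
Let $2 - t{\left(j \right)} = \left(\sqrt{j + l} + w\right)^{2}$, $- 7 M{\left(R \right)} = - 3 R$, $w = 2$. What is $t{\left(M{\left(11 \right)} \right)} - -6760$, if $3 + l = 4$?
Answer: $\frac{47266}{7} - \frac{8 \sqrt{70}}{7} \approx 6742.7$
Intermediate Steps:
$l = 1$ ($l = -3 + 4 = 1$)
$M{\left(R \right)} = \frac{3 R}{7}$ ($M{\left(R \right)} = - \frac{\left(-3\right) R}{7} = \frac{3 R}{7}$)
$t{\left(j \right)} = 2 - \left(2 + \sqrt{1 + j}\right)^{2}$ ($t{\left(j \right)} = 2 - \left(\sqrt{j + 1} + 2\right)^{2} = 2 - \left(\sqrt{1 + j} + 2\right)^{2} = 2 - \left(2 + \sqrt{1 + j}\right)^{2}$)
$t{\left(M{\left(11 \right)} \right)} - -6760 = \left(2 - \left(2 + \sqrt{1 + \frac{3}{7} \cdot 11}\right)^{2}\right) - -6760 = \left(2 - \left(2 + \sqrt{1 + \frac{33}{7}}\right)^{2}\right) + \left(6846 - 86\right) = \left(2 - \left(2 + \sqrt{\frac{40}{7}}\right)^{2}\right) + 6760 = \left(2 - \left(2 + \frac{2 \sqrt{70}}{7}\right)^{2}\right) + 6760 = 6762 - \left(2 + \frac{2 \sqrt{70}}{7}\right)^{2}$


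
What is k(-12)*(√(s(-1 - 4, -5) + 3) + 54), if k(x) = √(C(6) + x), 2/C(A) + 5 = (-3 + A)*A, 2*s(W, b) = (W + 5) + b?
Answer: I*√2002*(108 + √2)/26 ≈ 188.29*I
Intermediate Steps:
s(W, b) = 5/2 + W/2 + b/2 (s(W, b) = ((W + 5) + b)/2 = ((5 + W) + b)/2 = (5 + W + b)/2 = 5/2 + W/2 + b/2)
C(A) = 2/(-5 + A*(-3 + A)) (C(A) = 2/(-5 + (-3 + A)*A) = 2/(-5 + A*(-3 + A)))
k(x) = √(2/13 + x) (k(x) = √(2/(-5 + 6² - 3*6) + x) = √(2/(-5 + 36 - 18) + x) = √(2/13 + x))
k(-12)*(√(s(-1 - 4, -5) + 3) + 54) = (√(26 + 169*(-12))/13)*(√((5/2 + (-1 - 4)/2 + (½)*(-5)) + 3) + 54) = (√(26 - 2028)/13)*(√((5/2 + (½)*(-5) - 5/2) + 3) + 54) = (√(-2002)/13)*(√((5/2 - 5/2 - 5/2) + 3) + 54) = ((I*√2002)/13)*(√(-5/2 + 3) + 54) = (I*√2002/13)*(√(½) + 54) = (I*√2002/13)*(√2/2 + 54) = (I*√2002/13)*(54 + √2/2) = I*√2002*(54 + √2/2)/13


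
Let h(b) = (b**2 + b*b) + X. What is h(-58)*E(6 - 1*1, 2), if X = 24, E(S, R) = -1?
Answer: -6752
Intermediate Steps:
h(b) = 24 + 2*b**2 (h(b) = (b**2 + b*b) + 24 = (b**2 + b**2) + 24 = 2*b**2 + 24 = 24 + 2*b**2)
h(-58)*E(6 - 1*1, 2) = (24 + 2*(-58)**2)*(-1) = (24 + 2*3364)*(-1) = (24 + 6728)*(-1) = 6752*(-1) = -6752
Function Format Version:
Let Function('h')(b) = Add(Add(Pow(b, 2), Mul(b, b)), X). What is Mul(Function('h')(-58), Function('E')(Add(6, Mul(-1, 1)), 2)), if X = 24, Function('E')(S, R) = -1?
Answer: -6752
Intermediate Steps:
Function('h')(b) = Add(24, Mul(2, Pow(b, 2))) (Function('h')(b) = Add(Add(Pow(b, 2), Mul(b, b)), 24) = Add(Add(Pow(b, 2), Pow(b, 2)), 24) = Add(Mul(2, Pow(b, 2)), 24) = Add(24, Mul(2, Pow(b, 2))))
Mul(Function('h')(-58), Function('E')(Add(6, Mul(-1, 1)), 2)) = Mul(Add(24, Mul(2, Pow(-58, 2))), -1) = Mul(Add(24, Mul(2, 3364)), -1) = Mul(Add(24, 6728), -1) = Mul(6752, -1) = -6752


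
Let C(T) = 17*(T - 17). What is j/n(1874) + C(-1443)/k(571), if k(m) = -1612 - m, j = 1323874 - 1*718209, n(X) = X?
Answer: 1368679375/4090942 ≈ 334.56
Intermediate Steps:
j = 605665 (j = 1323874 - 718209 = 605665)
C(T) = -289 + 17*T (C(T) = 17*(-17 + T) = -289 + 17*T)
j/n(1874) + C(-1443)/k(571) = 605665/1874 + (-289 + 17*(-1443))/(-1612 - 1*571) = 605665*(1/1874) + (-289 - 24531)/(-1612 - 571) = 605665/1874 - 24820/(-2183) = 605665/1874 - 24820*(-1/2183) = 605665/1874 + 24820/2183 = 1368679375/4090942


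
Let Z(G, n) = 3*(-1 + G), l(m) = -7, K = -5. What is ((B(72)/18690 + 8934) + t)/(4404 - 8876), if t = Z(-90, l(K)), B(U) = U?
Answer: -26979027/13930280 ≈ -1.9367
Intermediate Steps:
Z(G, n) = -3 + 3*G
t = -273 (t = -3 + 3*(-90) = -3 - 270 = -273)
((B(72)/18690 + 8934) + t)/(4404 - 8876) = ((72/18690 + 8934) - 273)/(4404 - 8876) = ((72*(1/18690) + 8934) - 273)/(-4472) = ((12/3115 + 8934) - 273)*(-1/4472) = (27829422/3115 - 273)*(-1/4472) = (26979027/3115)*(-1/4472) = -26979027/13930280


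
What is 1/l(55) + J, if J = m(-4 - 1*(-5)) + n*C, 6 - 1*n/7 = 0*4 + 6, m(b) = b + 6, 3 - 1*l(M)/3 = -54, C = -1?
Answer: 1198/171 ≈ 7.0058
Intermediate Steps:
l(M) = 171 (l(M) = 9 - 3*(-54) = 9 + 162 = 171)
m(b) = 6 + b
n = 0 (n = 42 - 7*(0*4 + 6) = 42 - 7*(0 + 6) = 42 - 7*6 = 42 - 42 = 0)
J = 7 (J = (6 + (-4 - 1*(-5))) + 0*(-1) = (6 + (-4 + 5)) + 0 = (6 + 1) + 0 = 7 + 0 = 7)
1/l(55) + J = 1/171 + 7 = 1198/171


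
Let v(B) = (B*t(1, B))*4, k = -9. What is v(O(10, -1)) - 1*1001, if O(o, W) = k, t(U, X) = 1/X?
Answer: -997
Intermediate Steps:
O(o, W) = -9
v(B) = 4 (v(B) = (B/B)*4 = 1*4 = 4)
v(O(10, -1)) - 1*1001 = 4 - 1*1001 = 4 - 1001 = -997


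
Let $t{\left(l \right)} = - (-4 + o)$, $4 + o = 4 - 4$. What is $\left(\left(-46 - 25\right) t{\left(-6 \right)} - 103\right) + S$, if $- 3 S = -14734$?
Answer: $\frac{12721}{3} \approx 4240.3$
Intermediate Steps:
$o = -4$ ($o = -4 + \left(4 - 4\right) = -4 + 0 = -4$)
$S = \frac{14734}{3}$ ($S = \left(- \frac{1}{3}\right) \left(-14734\right) = \frac{14734}{3} \approx 4911.3$)
$t{\left(l \right)} = 8$ ($t{\left(l \right)} = - (-4 - 4) = \left(-1\right) \left(-8\right) = 8$)
$\left(\left(-46 - 25\right) t{\left(-6 \right)} - 103\right) + S = \left(\left(-46 - 25\right) 8 - 103\right) + \frac{14734}{3} = \left(\left(-71\right) 8 - 103\right) + \frac{14734}{3} = \left(-568 - 103\right) + \frac{14734}{3} = -671 + \frac{14734}{3} = \frac{12721}{3}$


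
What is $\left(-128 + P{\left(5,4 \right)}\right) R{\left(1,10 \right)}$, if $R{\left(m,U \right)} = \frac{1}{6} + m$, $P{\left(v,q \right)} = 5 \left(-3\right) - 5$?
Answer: $- \frac{518}{3} \approx -172.67$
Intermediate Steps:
$P{\left(v,q \right)} = -20$ ($P{\left(v,q \right)} = -15 - 5 = -20$)
$R{\left(m,U \right)} = \frac{1}{6} + m$
$\left(-128 + P{\left(5,4 \right)}\right) R{\left(1,10 \right)} = \left(-128 - 20\right) \left(\frac{1}{6} + 1\right) = \left(-148\right) \frac{7}{6} = - \frac{518}{3}$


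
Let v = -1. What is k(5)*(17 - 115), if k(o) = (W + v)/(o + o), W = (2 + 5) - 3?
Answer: -147/5 ≈ -29.400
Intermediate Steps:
W = 4 (W = 7 - 3 = 4)
k(o) = 3/(2*o) (k(o) = (4 - 1)/(o + o) = 3/((2*o)) = 3*(1/(2*o)) = 3/(2*o))
k(5)*(17 - 115) = ((3/2)/5)*(17 - 115) = ((3/2)*(⅕))*(-98) = (3/10)*(-98) = -147/5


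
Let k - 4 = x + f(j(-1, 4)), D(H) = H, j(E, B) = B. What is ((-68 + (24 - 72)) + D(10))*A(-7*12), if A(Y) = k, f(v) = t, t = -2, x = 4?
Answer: -636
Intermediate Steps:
f(v) = -2
k = 6 (k = 4 + (4 - 2) = 4 + 2 = 6)
A(Y) = 6
((-68 + (24 - 72)) + D(10))*A(-7*12) = ((-68 + (24 - 72)) + 10)*6 = ((-68 - 48) + 10)*6 = (-116 + 10)*6 = -106*6 = -636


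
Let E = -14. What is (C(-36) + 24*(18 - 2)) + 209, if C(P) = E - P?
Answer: 615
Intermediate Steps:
C(P) = -14 - P
(C(-36) + 24*(18 - 2)) + 209 = ((-14 - 1*(-36)) + 24*(18 - 2)) + 209 = ((-14 + 36) + 24*16) + 209 = (22 + 384) + 209 = 406 + 209 = 615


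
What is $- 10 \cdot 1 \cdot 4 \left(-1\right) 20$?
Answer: $800$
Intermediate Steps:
$- 10 \cdot 1 \cdot 4 \left(-1\right) 20 = - 10 \cdot 4 \left(-1\right) 20 = \left(-10\right) \left(-4\right) 20 = 40 \cdot 20 = 800$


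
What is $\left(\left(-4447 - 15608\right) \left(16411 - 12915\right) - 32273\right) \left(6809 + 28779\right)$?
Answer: $-2496304352164$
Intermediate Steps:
$\left(\left(-4447 - 15608\right) \left(16411 - 12915\right) - 32273\right) \left(6809 + 28779\right) = \left(\left(-20055\right) 3496 - 32273\right) 35588 = \left(-70112280 - 32273\right) 35588 = \left(-70144553\right) 35588 = -2496304352164$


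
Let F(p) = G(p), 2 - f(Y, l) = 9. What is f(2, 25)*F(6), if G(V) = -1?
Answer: 7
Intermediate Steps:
f(Y, l) = -7 (f(Y, l) = 2 - 1*9 = 2 - 9 = -7)
F(p) = -1
f(2, 25)*F(6) = -7*(-1) = 7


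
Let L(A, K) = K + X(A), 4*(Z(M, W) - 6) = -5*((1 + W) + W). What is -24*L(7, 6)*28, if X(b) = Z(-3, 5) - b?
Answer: 5880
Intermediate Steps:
Z(M, W) = 19/4 - 5*W/2 (Z(M, W) = 6 + (-5*((1 + W) + W))/4 = 6 + (-5*(1 + 2*W))/4 = 6 + (-5 - 10*W)/4 = 6 + (-5/4 - 5*W/2) = 19/4 - 5*W/2)
X(b) = -31/4 - b (X(b) = (19/4 - 5/2*5) - b = (19/4 - 25/2) - b = -31/4 - b)
L(A, K) = -31/4 + K - A (L(A, K) = K + (-31/4 - A) = -31/4 + K - A)
-24*L(7, 6)*28 = -24*(-31/4 + 6 - 1*7)*28 = -24*(-31/4 + 6 - 7)*28 = -24*(-35/4)*28 = 210*28 = 5880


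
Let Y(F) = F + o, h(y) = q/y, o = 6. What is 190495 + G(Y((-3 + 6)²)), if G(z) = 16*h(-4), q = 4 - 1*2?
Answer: 190487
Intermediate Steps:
q = 2 (q = 4 - 2 = 2)
h(y) = 2/y
Y(F) = 6 + F (Y(F) = F + 6 = 6 + F)
G(z) = -8 (G(z) = 16*(2/(-4)) = 16*(2*(-¼)) = 16*(-½) = -8)
190495 + G(Y((-3 + 6)²)) = 190495 - 8 = 190487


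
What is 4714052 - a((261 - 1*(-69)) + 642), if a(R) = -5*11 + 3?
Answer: 4714104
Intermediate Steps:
a(R) = -52 (a(R) = -55 + 3 = -52)
4714052 - a((261 - 1*(-69)) + 642) = 4714052 - 1*(-52) = 4714052 + 52 = 4714104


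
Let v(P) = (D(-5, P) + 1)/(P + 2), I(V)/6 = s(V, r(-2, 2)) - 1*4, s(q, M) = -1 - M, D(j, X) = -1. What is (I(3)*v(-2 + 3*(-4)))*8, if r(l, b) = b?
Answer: 0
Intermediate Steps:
I(V) = -42 (I(V) = 6*((-1 - 1*2) - 1*4) = 6*((-1 - 2) - 4) = 6*(-3 - 4) = 6*(-7) = -42)
v(P) = 0 (v(P) = (-1 + 1)/(P + 2) = 0/(2 + P) = 0)
(I(3)*v(-2 + 3*(-4)))*8 = -42*0*8 = 0*8 = 0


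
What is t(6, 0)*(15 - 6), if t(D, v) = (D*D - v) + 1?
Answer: 333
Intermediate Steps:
t(D, v) = 1 + D² - v (t(D, v) = (D² - v) + 1 = 1 + D² - v)
t(6, 0)*(15 - 6) = (1 + 6² - 1*0)*(15 - 6) = (1 + 36 + 0)*9 = 37*9 = 333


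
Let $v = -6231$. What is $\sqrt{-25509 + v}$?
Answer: $46 i \sqrt{15} \approx 178.16 i$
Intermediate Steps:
$\sqrt{-25509 + v} = \sqrt{-25509 - 6231} = \sqrt{-31740} = 46 i \sqrt{15}$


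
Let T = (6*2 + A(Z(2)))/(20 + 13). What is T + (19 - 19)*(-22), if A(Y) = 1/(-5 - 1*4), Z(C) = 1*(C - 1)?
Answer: 107/297 ≈ 0.36027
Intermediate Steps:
Z(C) = -1 + C (Z(C) = 1*(-1 + C) = -1 + C)
A(Y) = -⅑ (A(Y) = 1/(-5 - 4) = 1/(-9) = -⅑)
T = 107/297 (T = (6*2 - ⅑)/(20 + 13) = (12 - ⅑)/33 = (107/9)*(1/33) = 107/297 ≈ 0.36027)
T + (19 - 19)*(-22) = 107/297 + (19 - 19)*(-22) = 107/297 + 0*(-22) = 107/297 + 0 = 107/297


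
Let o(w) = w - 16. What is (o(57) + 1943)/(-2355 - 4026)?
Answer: -1984/6381 ≈ -0.31092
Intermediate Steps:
o(w) = -16 + w
(o(57) + 1943)/(-2355 - 4026) = ((-16 + 57) + 1943)/(-2355 - 4026) = (41 + 1943)/(-6381) = 1984*(-1/6381) = -1984/6381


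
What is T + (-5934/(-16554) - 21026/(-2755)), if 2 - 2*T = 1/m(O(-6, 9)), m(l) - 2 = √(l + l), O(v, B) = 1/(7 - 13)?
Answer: 865571027/98813585 + I*√3/26 ≈ 8.7596 + 0.066617*I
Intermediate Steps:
O(v, B) = -⅙ (O(v, B) = 1/(-6) = -⅙)
m(l) = 2 + √2*√l (m(l) = 2 + √(l + l) = 2 + √(2*l) = 2 + √2*√l)
T = 1 - 1/(2*(2 + I*√3/3)) (T = 1 - 1/(2*(2 + √2*√(-⅙))) = 1 - 1/(2*(2 + √2*(I*√6/6))) = 1 - 1/(2*(2 + I*√3/3)) ≈ 0.76923 + 0.066617*I)
T + (-5934/(-16554) - 21026/(-2755)) = (10/13 + I*√3/26) + (-5934/(-16554) - 21026/(-2755)) = (10/13 + I*√3/26) + (-5934*(-1/16554) - 21026*(-1/2755)) = (10/13 + I*√3/26) + (989/2759 + 21026/2755) = (10/13 + I*√3/26) + 60735429/7601045 = 865571027/98813585 + I*√3/26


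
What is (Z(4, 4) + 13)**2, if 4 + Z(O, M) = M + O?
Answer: 289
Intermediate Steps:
Z(O, M) = -4 + M + O (Z(O, M) = -4 + (M + O) = -4 + M + O)
(Z(4, 4) + 13)**2 = ((-4 + 4 + 4) + 13)**2 = (4 + 13)**2 = 17**2 = 289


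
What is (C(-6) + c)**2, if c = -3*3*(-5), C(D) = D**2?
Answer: 6561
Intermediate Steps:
c = 45 (c = -9*(-5) = 45)
(C(-6) + c)**2 = ((-6)**2 + 45)**2 = (36 + 45)**2 = 81**2 = 6561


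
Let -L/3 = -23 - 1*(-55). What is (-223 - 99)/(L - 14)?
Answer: 161/55 ≈ 2.9273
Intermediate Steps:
L = -96 (L = -3*(-23 - 1*(-55)) = -3*(-23 + 55) = -3*32 = -96)
(-223 - 99)/(L - 14) = (-223 - 99)/(-96 - 14) = -322/(-110) = -322*(-1/110) = 161/55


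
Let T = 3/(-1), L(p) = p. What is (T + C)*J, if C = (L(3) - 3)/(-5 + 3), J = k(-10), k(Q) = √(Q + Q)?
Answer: -6*I*√5 ≈ -13.416*I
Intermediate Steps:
k(Q) = √2*√Q (k(Q) = √(2*Q) = √2*√Q)
J = 2*I*√5 (J = √2*√(-10) = √2*(I*√10) = 2*I*√5 ≈ 4.4721*I)
T = -3 (T = 3*(-1) = -3)
C = 0 (C = (3 - 3)/(-5 + 3) = 0/(-2) = 0*(-½) = 0)
(T + C)*J = (-3 + 0)*(2*I*√5) = -6*I*√5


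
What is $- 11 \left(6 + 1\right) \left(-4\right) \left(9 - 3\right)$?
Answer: $1848$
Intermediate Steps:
$- 11 \left(6 + 1\right) \left(-4\right) \left(9 - 3\right) = - 11 \cdot 7 \left(-4\right) 6 = \left(-11\right) \left(-28\right) 6 = 308 \cdot 6 = 1848$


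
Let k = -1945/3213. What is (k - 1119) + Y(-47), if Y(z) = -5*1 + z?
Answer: -3764368/3213 ≈ -1171.6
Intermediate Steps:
k = -1945/3213 (k = -1945*1/3213 = -1945/3213 ≈ -0.60535)
Y(z) = -5 + z
(k - 1119) + Y(-47) = (-1945/3213 - 1119) + (-5 - 47) = -3597292/3213 - 52 = -3764368/3213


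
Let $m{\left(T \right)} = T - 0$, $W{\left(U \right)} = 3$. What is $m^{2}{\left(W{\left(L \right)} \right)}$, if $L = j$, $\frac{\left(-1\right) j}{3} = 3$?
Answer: $9$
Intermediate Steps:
$j = -9$ ($j = \left(-3\right) 3 = -9$)
$L = -9$
$m{\left(T \right)} = T$ ($m{\left(T \right)} = T + 0 = T$)
$m^{2}{\left(W{\left(L \right)} \right)} = 3^{2} = 9$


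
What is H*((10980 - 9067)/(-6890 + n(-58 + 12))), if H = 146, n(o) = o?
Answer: -139649/3468 ≈ -40.268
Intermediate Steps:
H*((10980 - 9067)/(-6890 + n(-58 + 12))) = 146*((10980 - 9067)/(-6890 + (-58 + 12))) = 146*(1913/(-6890 - 46)) = 146*(1913/(-6936)) = 146*(1913*(-1/6936)) = 146*(-1913/6936) = -139649/3468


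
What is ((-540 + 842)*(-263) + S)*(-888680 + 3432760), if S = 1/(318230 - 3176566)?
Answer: -36098300157758685/178646 ≈ -2.0207e+11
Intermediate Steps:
S = -1/2858336 (S = 1/(-2858336) = -1/2858336 ≈ -3.4985e-7)
((-540 + 842)*(-263) + S)*(-888680 + 3432760) = ((-540 + 842)*(-263) - 1/2858336)*(-888680 + 3432760) = (302*(-263) - 1/2858336)*2544080 = (-79426 - 1/2858336)*2544080 = -227026195137/2858336*2544080 = -36098300157758685/178646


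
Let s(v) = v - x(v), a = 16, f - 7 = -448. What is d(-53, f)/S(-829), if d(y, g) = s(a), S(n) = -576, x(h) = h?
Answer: 0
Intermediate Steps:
f = -441 (f = 7 - 448 = -441)
s(v) = 0 (s(v) = v - v = 0)
d(y, g) = 0
d(-53, f)/S(-829) = 0/(-576) = 0*(-1/576) = 0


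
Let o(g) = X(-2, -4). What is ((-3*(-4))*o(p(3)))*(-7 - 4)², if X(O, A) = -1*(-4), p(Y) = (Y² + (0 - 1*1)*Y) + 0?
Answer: 5808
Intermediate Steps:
p(Y) = Y² - Y (p(Y) = (Y² + (0 - 1)*Y) + 0 = (Y² - Y) + 0 = Y² - Y)
X(O, A) = 4
o(g) = 4
((-3*(-4))*o(p(3)))*(-7 - 4)² = (-3*(-4)*4)*(-7 - 4)² = (12*4)*(-11)² = 48*121 = 5808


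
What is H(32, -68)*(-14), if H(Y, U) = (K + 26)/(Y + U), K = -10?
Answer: 56/9 ≈ 6.2222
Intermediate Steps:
H(Y, U) = 16/(U + Y) (H(Y, U) = (-10 + 26)/(Y + U) = 16/(U + Y))
H(32, -68)*(-14) = (16/(-68 + 32))*(-14) = (16/(-36))*(-14) = (16*(-1/36))*(-14) = -4/9*(-14) = 56/9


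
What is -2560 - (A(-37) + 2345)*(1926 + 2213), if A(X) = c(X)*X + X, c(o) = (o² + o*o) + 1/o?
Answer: 409746023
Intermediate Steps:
c(o) = 1/o + 2*o² (c(o) = (o² + o²) + 1/o = 2*o² + 1/o = 1/o + 2*o²)
A(X) = 1 + X + 2*X³ (A(X) = ((1 + 2*X³)/X)*X + X = (1 + 2*X³) + X = 1 + X + 2*X³)
-2560 - (A(-37) + 2345)*(1926 + 2213) = -2560 - ((1 - 37 + 2*(-37)³) + 2345)*(1926 + 2213) = -2560 - ((1 - 37 + 2*(-50653)) + 2345)*4139 = -2560 - ((1 - 37 - 101306) + 2345)*4139 = -2560 - (-101342 + 2345)*4139 = -2560 - (-98997)*4139 = -2560 - 1*(-409748583) = -2560 + 409748583 = 409746023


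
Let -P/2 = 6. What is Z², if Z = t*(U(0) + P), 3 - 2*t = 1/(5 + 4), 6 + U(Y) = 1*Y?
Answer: 676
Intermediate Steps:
U(Y) = -6 + Y (U(Y) = -6 + 1*Y = -6 + Y)
P = -12 (P = -2*6 = -12)
t = 13/9 (t = 3/2 - 1/(2*(5 + 4)) = 3/2 - ½/9 = 3/2 - ½*⅑ = 3/2 - 1/18 = 13/9 ≈ 1.4444)
Z = -26 (Z = 13*((-6 + 0) - 12)/9 = 13*(-6 - 12)/9 = (13/9)*(-18) = -26)
Z² = (-26)² = 676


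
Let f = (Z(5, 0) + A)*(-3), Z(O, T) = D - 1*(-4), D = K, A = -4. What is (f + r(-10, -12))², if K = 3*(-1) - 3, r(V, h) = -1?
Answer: 289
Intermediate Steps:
K = -6 (K = -3 - 3 = -6)
D = -6
Z(O, T) = -2 (Z(O, T) = -6 - 1*(-4) = -6 + 4 = -2)
f = 18 (f = (-2 - 4)*(-3) = -6*(-3) = 18)
(f + r(-10, -12))² = (18 - 1)² = 17² = 289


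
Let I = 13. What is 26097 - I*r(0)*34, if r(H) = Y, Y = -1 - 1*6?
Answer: 29191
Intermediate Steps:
Y = -7 (Y = -1 - 6 = -7)
r(H) = -7
26097 - I*r(0)*34 = 26097 - 13*(-7)*34 = 26097 - (-91)*34 = 26097 - 1*(-3094) = 26097 + 3094 = 29191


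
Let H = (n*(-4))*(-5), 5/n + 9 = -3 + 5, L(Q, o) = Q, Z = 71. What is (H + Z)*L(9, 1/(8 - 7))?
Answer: 3573/7 ≈ 510.43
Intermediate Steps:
n = -5/7 (n = 5/(-9 + (-3 + 5)) = 5/(-9 + 2) = 5/(-7) = 5*(-1/7) = -5/7 ≈ -0.71429)
H = -100/7 (H = -5/7*(-4)*(-5) = (20/7)*(-5) = -100/7 ≈ -14.286)
(H + Z)*L(9, 1/(8 - 7)) = (-100/7 + 71)*9 = (397/7)*9 = 3573/7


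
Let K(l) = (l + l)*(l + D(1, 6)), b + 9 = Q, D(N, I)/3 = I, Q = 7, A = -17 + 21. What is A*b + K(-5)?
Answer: -138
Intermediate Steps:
A = 4
D(N, I) = 3*I
b = -2 (b = -9 + 7 = -2)
K(l) = 2*l*(18 + l) (K(l) = (l + l)*(l + 3*6) = (2*l)*(l + 18) = (2*l)*(18 + l) = 2*l*(18 + l))
A*b + K(-5) = 4*(-2) + 2*(-5)*(18 - 5) = -8 + 2*(-5)*13 = -8 - 130 = -138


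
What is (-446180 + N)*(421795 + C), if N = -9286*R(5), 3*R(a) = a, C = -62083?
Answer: -166063442880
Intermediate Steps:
R(a) = a/3
N = -46430/3 (N = -9286*5/3 = -46430/3 ≈ -15477.)
(-446180 + N)*(421795 + C) = (-446180 - 46430/3)*(421795 - 62083) = -1384970/3*359712 = -166063442880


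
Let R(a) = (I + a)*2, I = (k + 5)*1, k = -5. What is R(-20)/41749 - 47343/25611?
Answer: -659182449/356411213 ≈ -1.8495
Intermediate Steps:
I = 0 (I = (-5 + 5)*1 = 0*1 = 0)
R(a) = 2*a (R(a) = (0 + a)*2 = a*2 = 2*a)
R(-20)/41749 - 47343/25611 = (2*(-20))/41749 - 47343/25611 = -40*1/41749 - 47343*1/25611 = -40/41749 - 15781/8537 = -659182449/356411213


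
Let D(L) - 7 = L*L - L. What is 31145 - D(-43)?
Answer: 29246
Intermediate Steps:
D(L) = 7 + L**2 - L (D(L) = 7 + (L*L - L) = 7 + (L**2 - L) = 7 + L**2 - L)
31145 - D(-43) = 31145 - (7 + (-43)**2 - 1*(-43)) = 31145 - (7 + 1849 + 43) = 31145 - 1*1899 = 31145 - 1899 = 29246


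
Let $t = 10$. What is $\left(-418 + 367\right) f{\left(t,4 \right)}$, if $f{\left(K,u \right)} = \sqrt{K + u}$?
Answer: $- 51 \sqrt{14} \approx -190.82$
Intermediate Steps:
$\left(-418 + 367\right) f{\left(t,4 \right)} = \left(-418 + 367\right) \sqrt{10 + 4} = - 51 \sqrt{14}$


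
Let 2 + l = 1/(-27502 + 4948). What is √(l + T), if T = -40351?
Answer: I*√2280764636878/7518 ≈ 200.88*I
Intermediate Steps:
l = -45109/22554 (l = -2 + 1/(-27502 + 4948) = -2 + 1/(-22554) = -2 - 1/22554 = -45109/22554 ≈ -2.0000)
√(l + T) = √(-45109/22554 - 40351) = √(-910121563/22554) = I*√2280764636878/7518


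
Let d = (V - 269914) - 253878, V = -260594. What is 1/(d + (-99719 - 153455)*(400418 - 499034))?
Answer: 1/24966222798 ≈ 4.0054e-11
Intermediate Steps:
d = -784386 (d = (-260594 - 269914) - 253878 = -530508 - 253878 = -784386)
1/(d + (-99719 - 153455)*(400418 - 499034)) = 1/(-784386 + (-99719 - 153455)*(400418 - 499034)) = 1/(-784386 - 253174*(-98616)) = 1/(-784386 + 24967007184) = 1/24966222798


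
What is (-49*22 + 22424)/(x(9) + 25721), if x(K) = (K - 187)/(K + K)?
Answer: 7389/8900 ≈ 0.83022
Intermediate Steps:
x(K) = (-187 + K)/(2*K) (x(K) = (-187 + K)/((2*K)) = (-187 + K)*(1/(2*K)) = (-187 + K)/(2*K))
(-49*22 + 22424)/(x(9) + 25721) = (-49*22 + 22424)/((1/2)*(-187 + 9)/9 + 25721) = (-1078 + 22424)/((1/2)*(1/9)*(-178) + 25721) = 21346/(-89/9 + 25721) = 21346/(231400/9) = 21346*(9/231400) = 7389/8900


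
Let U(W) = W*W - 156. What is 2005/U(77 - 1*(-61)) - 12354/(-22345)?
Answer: 278144077/422052360 ≈ 0.65903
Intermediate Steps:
U(W) = -156 + W**2 (U(W) = W**2 - 156 = -156 + W**2)
2005/U(77 - 1*(-61)) - 12354/(-22345) = 2005/(-156 + (77 - 1*(-61))**2) - 12354/(-22345) = 2005/(-156 + (77 + 61)**2) - 12354*(-1/22345) = 2005/(-156 + 138**2) + 12354/22345 = 2005/(-156 + 19044) + 12354/22345 = 2005/18888 + 12354/22345 = 278144077/422052360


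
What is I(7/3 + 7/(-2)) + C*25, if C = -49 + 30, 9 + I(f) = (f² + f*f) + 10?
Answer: -8483/18 ≈ -471.28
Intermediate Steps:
I(f) = 1 + 2*f² (I(f) = -9 + ((f² + f*f) + 10) = -9 + ((f² + f²) + 10) = -9 + (2*f² + 10) = -9 + (10 + 2*f²) = 1 + 2*f²)
C = -19
I(7/3 + 7/(-2)) + C*25 = (1 + 2*(7/3 + 7/(-2))²) - 19*25 = (1 + 2*(7*(⅓) + 7*(-½))²) - 475 = (1 + 2*(7/3 - 7/2)²) - 475 = (1 + 2*(-7/6)²) - 475 = (1 + 2*(49/36)) - 475 = (1 + 49/18) - 475 = 67/18 - 475 = -8483/18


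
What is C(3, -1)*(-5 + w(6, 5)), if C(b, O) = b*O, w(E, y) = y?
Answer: 0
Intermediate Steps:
C(b, O) = O*b
C(3, -1)*(-5 + w(6, 5)) = (-1*3)*(-5 + 5) = -3*0 = 0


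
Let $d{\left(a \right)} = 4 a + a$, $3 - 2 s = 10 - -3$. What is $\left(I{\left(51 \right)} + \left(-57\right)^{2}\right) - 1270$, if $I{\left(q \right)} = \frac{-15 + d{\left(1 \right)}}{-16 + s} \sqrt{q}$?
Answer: $1979 + \frac{10 \sqrt{51}}{21} \approx 1982.4$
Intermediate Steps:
$s = -5$ ($s = \frac{3}{2} - \frac{10 - -3}{2} = \frac{3}{2} - \frac{10 + 3}{2} = \frac{3}{2} - \frac{13}{2} = -5$)
$d{\left(a \right)} = 5 a$
$I{\left(q \right)} = \frac{10 \sqrt{q}}{21}$ ($I{\left(q \right)} = \frac{-15 + 5 \cdot 1}{-16 - 5} \sqrt{q} = \frac{-15 + 5}{-21} \sqrt{q} = \left(-10\right) \left(- \frac{1}{21}\right) \sqrt{q} = \frac{10 \sqrt{q}}{21}$)
$\left(I{\left(51 \right)} + \left(-57\right)^{2}\right) - 1270 = \left(\frac{10 \sqrt{51}}{21} + \left(-57\right)^{2}\right) - 1270 = \left(\frac{10 \sqrt{51}}{21} + 3249\right) - 1270 = \left(3249 + \frac{10 \sqrt{51}}{21}\right) - 1270 = 1979 + \frac{10 \sqrt{51}}{21}$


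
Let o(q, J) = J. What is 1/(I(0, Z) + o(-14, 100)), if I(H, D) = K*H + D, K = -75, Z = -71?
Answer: 1/29 ≈ 0.034483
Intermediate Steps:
I(H, D) = D - 75*H (I(H, D) = -75*H + D = D - 75*H)
1/(I(0, Z) + o(-14, 100)) = 1/((-71 - 75*0) + 100) = 1/((-71 + 0) + 100) = 1/(-71 + 100) = 1/29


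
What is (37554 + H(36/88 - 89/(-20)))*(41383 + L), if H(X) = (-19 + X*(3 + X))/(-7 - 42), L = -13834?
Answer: 2453572831469751/2371600 ≈ 1.0346e+9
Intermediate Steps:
H(X) = 19/49 - X*(3 + X)/49 (H(X) = (-19 + X*(3 + X))/(-49) = (-19 + X*(3 + X))*(-1/49) = 19/49 - X*(3 + X)/49)
(37554 + H(36/88 - 89/(-20)))*(41383 + L) = (37554 + (19/49 - 3*(36/88 - 89/(-20))/49 - (36/88 - 89/(-20))²/49))*(41383 - 13834) = (37554 + (19/49 - 3*(36*(1/88) - 89*(-1/20))/49 - (36*(1/88) - 89*(-1/20))²/49))*27549 = (37554 + (19/49 - 3*(9/22 + 89/20)/49 - (9/22 + 89/20)²/49))*27549 = (37554 + (19/49 - 3/49*1069/220 - (1069/220)²/49))*27549 = (37554 + (19/49 - 3207/10780 - 1/49*1142761/48400))*27549 = (37554 + (19/49 - 3207/10780 - 1142761/2371600))*27549 = (37554 - 928701/2371600)*27549 = (89062137699/2371600)*27549 = 2453572831469751/2371600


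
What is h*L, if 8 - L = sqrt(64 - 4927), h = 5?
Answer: 40 - 5*I*sqrt(4863) ≈ 40.0 - 348.68*I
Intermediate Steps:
L = 8 - I*sqrt(4863) (L = 8 - sqrt(64 - 4927) = 8 - sqrt(-4863) = 8 - I*sqrt(4863) ≈ 8.0 - 69.735*I)
h*L = 5*(8 - I*sqrt(4863)) = 40 - 5*I*sqrt(4863)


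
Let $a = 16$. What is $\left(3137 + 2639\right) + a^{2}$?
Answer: $6032$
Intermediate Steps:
$\left(3137 + 2639\right) + a^{2} = \left(3137 + 2639\right) + 16^{2} = 5776 + 256 = 6032$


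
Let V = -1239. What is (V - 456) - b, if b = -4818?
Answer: 3123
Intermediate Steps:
(V - 456) - b = (-1239 - 456) - 1*(-4818) = -1695 + 4818 = 3123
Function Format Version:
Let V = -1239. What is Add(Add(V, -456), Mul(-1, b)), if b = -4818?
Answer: 3123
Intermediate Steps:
Add(Add(V, -456), Mul(-1, b)) = Add(Add(-1239, -456), Mul(-1, -4818)) = Add(-1695, 4818) = 3123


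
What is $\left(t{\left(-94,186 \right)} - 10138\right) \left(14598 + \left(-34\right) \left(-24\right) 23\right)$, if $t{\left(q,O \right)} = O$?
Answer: $-332058432$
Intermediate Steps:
$\left(t{\left(-94,186 \right)} - 10138\right) \left(14598 + \left(-34\right) \left(-24\right) 23\right) = \left(186 - 10138\right) \left(14598 + \left(-34\right) \left(-24\right) 23\right) = - 9952 \left(14598 + 816 \cdot 23\right) = - 9952 \left(14598 + 18768\right) = \left(-9952\right) 33366 = -332058432$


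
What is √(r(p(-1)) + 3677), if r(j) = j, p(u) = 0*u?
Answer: √3677 ≈ 60.638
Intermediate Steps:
p(u) = 0
√(r(p(-1)) + 3677) = √(0 + 3677) = √3677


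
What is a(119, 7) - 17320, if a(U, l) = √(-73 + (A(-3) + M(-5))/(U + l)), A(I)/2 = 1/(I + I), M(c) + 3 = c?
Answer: -17320 + I*√1159998/126 ≈ -17320.0 + 8.5479*I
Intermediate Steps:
M(c) = -3 + c
A(I) = 1/I (A(I) = 2/(I + I) = 2/((2*I)) = 2*(1/(2*I)) = 1/I)
a(U, l) = √(-73 - 25/(3*(U + l))) (a(U, l) = √(-73 + (1/(-3) + (-3 - 5))/(U + l)) = √(-73 + (-⅓ - 8)/(U + l)) = √(-73 - 25/(3*(U + l))))
a(119, 7) - 17320 = √3*√((-25 - 219*119 - 219*7)/(119 + 7))/3 - 17320 = √3*√((-25 - 26061 - 1533)/126)/3 - 17320 = √3*√((1/126)*(-27619))/3 - 17320 = √3*√(-27619/126)/3 - 17320 = √3*(I*√386666/42)/3 - 17320 = I*√1159998/126 - 17320 = -17320 + I*√1159998/126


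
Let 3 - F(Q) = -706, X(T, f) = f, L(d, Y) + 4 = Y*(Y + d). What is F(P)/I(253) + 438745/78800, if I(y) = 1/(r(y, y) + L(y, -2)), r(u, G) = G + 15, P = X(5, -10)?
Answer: -2659286171/15760 ≈ -1.6874e+5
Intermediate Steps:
L(d, Y) = -4 + Y*(Y + d)
P = -10
F(Q) = 709 (F(Q) = 3 - 1*(-706) = 3 + 706 = 709)
r(u, G) = 15 + G
I(y) = 1/(15 - y) (I(y) = 1/((15 + y) + (-4 + (-2)² - 2*y)) = 1/((15 + y) + (-4 + 4 - 2*y)) = 1/((15 + y) - 2*y) = 1/(15 - y))
F(P)/I(253) + 438745/78800 = 709/(1/(15 - 1*253)) + 438745/78800 = 709/(1/(15 - 253)) + 438745*(1/78800) = 709/(1/(-238)) + 87749/15760 = 709/(-1/238) + 87749/15760 = 709*(-238) + 87749/15760 = -168742 + 87749/15760 = -2659286171/15760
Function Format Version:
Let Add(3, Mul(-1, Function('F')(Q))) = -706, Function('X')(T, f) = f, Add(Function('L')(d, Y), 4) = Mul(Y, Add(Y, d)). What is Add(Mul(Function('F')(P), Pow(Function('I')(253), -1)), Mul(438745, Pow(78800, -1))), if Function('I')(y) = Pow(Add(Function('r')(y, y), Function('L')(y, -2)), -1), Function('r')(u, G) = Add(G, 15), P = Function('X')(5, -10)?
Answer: Rational(-2659286171, 15760) ≈ -1.6874e+5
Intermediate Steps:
Function('L')(d, Y) = Add(-4, Mul(Y, Add(Y, d)))
P = -10
Function('F')(Q) = 709 (Function('F')(Q) = Add(3, Mul(-1, -706)) = Add(3, 706) = 709)
Function('r')(u, G) = Add(15, G)
Function('I')(y) = Pow(Add(15, Mul(-1, y)), -1) (Function('I')(y) = Pow(Add(Add(15, y), Add(-4, Pow(-2, 2), Mul(-2, y))), -1) = Pow(Add(Add(15, y), Add(-4, 4, Mul(-2, y))), -1) = Pow(Add(Add(15, y), Mul(-2, y)), -1) = Pow(Add(15, Mul(-1, y)), -1))
Add(Mul(Function('F')(P), Pow(Function('I')(253), -1)), Mul(438745, Pow(78800, -1))) = Add(Mul(709, Pow(Pow(Add(15, Mul(-1, 253)), -1), -1)), Mul(438745, Pow(78800, -1))) = Add(Mul(709, Pow(Pow(Add(15, -253), -1), -1)), Mul(438745, Rational(1, 78800))) = Add(Mul(709, Pow(Pow(-238, -1), -1)), Rational(87749, 15760)) = Add(Mul(709, Pow(Rational(-1, 238), -1)), Rational(87749, 15760)) = Add(Mul(709, -238), Rational(87749, 15760)) = Add(-168742, Rational(87749, 15760)) = Rational(-2659286171, 15760)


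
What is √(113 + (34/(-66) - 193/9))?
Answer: √99143/33 ≈ 9.5415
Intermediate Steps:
√(113 + (34/(-66) - 193/9)) = √(113 + (34*(-1/66) - 193*⅑)) = √(113 + (-17/33 - 193/9)) = √(113 - 2174/99) = √(9013/99) = √99143/33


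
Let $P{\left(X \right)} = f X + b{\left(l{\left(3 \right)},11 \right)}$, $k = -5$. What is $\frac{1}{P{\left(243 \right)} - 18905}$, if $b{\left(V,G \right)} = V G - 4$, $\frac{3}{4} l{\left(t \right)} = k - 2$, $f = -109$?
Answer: $- \frac{3}{136496} \approx -2.1979 \cdot 10^{-5}$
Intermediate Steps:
$l{\left(t \right)} = - \frac{28}{3}$ ($l{\left(t \right)} = \frac{4 \left(-5 - 2\right)}{3} = \frac{4}{3} \left(-7\right) = - \frac{28}{3}$)
$b{\left(V,G \right)} = -4 + G V$ ($b{\left(V,G \right)} = G V - 4 = -4 + G V$)
$P{\left(X \right)} = - \frac{320}{3} - 109 X$ ($P{\left(X \right)} = - 109 X + \left(-4 + 11 \left(- \frac{28}{3}\right)\right) = - 109 X - \frac{320}{3} = - \frac{320}{3} - 109 X$)
$\frac{1}{P{\left(243 \right)} - 18905} = \frac{1}{\left(- \frac{320}{3} - 26487\right) - 18905} = \frac{1}{- \frac{79781}{3} - 18905} = \frac{1}{- \frac{136496}{3}} = - \frac{3}{136496}$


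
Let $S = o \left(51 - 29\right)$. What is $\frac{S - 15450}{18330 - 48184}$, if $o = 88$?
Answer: $\frac{6757}{14927} \approx 0.45267$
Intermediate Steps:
$S = 1936$ ($S = 88 \left(51 - 29\right) = 88 \cdot 22 = 1936$)
$\frac{S - 15450}{18330 - 48184} = \frac{1936 - 15450}{18330 - 48184} = - \frac{13514}{-29854} = \left(-13514\right) \left(- \frac{1}{29854}\right) = \frac{6757}{14927}$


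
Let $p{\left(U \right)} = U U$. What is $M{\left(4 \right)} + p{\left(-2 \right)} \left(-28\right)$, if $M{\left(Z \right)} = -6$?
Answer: $-118$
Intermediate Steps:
$p{\left(U \right)} = U^{2}$
$M{\left(4 \right)} + p{\left(-2 \right)} \left(-28\right) = -6 + \left(-2\right)^{2} \left(-28\right) = -6 + 4 \left(-28\right) = -6 - 112 = -118$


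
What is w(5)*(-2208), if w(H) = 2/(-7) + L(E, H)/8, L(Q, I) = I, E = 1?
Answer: -5244/7 ≈ -749.14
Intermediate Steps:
w(H) = -2/7 + H/8 (w(H) = 2/(-7) + H/8 = 2*(-1/7) + H*(1/8) = -2/7 + H/8)
w(5)*(-2208) = (-2/7 + (1/8)*5)*(-2208) = (-2/7 + 5/8)*(-2208) = (19/56)*(-2208) = -5244/7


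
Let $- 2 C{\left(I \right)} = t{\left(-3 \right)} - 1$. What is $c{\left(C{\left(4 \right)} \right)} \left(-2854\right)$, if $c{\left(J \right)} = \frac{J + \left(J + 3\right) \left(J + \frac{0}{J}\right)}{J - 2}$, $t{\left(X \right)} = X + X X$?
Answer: $- \frac{7135}{3} \approx -2378.3$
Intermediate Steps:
$t{\left(X \right)} = X + X^{2}$
$C{\left(I \right)} = - \frac{5}{2}$ ($C{\left(I \right)} = - \frac{- 3 \left(1 - 3\right) - 1}{2} = - \frac{\left(-3\right) \left(-2\right) - 1}{2} = - \frac{6 - 1}{2} = \left(- \frac{1}{2}\right) 5 = - \frac{5}{2}$)
$c{\left(J \right)} = \frac{J + J \left(3 + J\right)}{-2 + J}$ ($c{\left(J \right)} = \frac{J + \left(3 + J\right) \left(J + 0\right)}{-2 + J} = \frac{J + \left(3 + J\right) J}{-2 + J} = \frac{J + J \left(3 + J\right)}{-2 + J}$)
$c{\left(C{\left(4 \right)} \right)} \left(-2854\right) = - \frac{5 \left(4 - \frac{5}{2}\right)}{2 \left(-2 - \frac{5}{2}\right)} \left(-2854\right) = \left(- \frac{5}{2}\right) \frac{1}{- \frac{9}{2}} \cdot \frac{3}{2} \left(-2854\right) = \left(- \frac{5}{2}\right) \left(- \frac{2}{9}\right) \frac{3}{2} \left(-2854\right) = \frac{5}{6} \left(-2854\right) = - \frac{7135}{3}$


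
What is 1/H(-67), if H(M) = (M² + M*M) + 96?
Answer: 1/9074 ≈ 0.00011021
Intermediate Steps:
H(M) = 96 + 2*M² (H(M) = (M² + M²) + 96 = 2*M² + 96 = 96 + 2*M²)
1/H(-67) = 1/(96 + 2*(-67)²) = 1/(96 + 2*4489) = 1/(96 + 8978) = 1/9074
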